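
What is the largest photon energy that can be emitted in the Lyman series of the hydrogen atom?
13.60570 eV

The series limit corresponds to the transition from n = ∞ to n = 1.
This is the highest energy (shortest wavelength) transition in the Lyman series.

E_∞ = 0 eV
E_1 = -13.6057 / 1² = -13.60570 eV

Energy at series limit:
ΔE = E_∞ - E_1 = 0 - (-13.60570) = 13.60570 eV

This energy equals the ionization energy from the n = 1 state of hydrogen.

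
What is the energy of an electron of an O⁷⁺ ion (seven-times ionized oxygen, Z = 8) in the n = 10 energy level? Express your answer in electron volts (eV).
-8.71 eV

The energy levels of a hydrogen-like atom are given by:
E_n = -13.6057 Z² / n² eV  (with Z = 8 for O⁷⁺)

For n = 10:
E_10 = -13.6057 × 8² / 10²
E_10 = -13.6057 × 64 / 100
E_10 = -8.71 eV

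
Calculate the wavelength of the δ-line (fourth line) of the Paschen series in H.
1004.670 nm

The lines of a series are numbered from the longest wavelength (smallest ΔE) outward; the fourth line is the transition from n = n_f + 4 to n_f.
The Paschen series has all transitions ending at n_f = 3.

For H, the fourth line (δ-line) is the jump from n = 7 to n = 3:
E_7 = -13.6057 / 7² = -0.27766735 eV
E_3 = -13.6057 / 3² = -1.51174444 eV
ΔE = E_7 - E_3 = 1.23407709 eV

λ = hc/E = 1239.84 eV·nm / 1.23407709 eV
λ = 1004.670 nm

This is the δ-line of the Paschen series in H.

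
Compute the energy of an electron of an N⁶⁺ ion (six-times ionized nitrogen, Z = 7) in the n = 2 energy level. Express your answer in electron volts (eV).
-166.6698 eV

The energy levels of a hydrogen-like atom are given by:
E_n = -13.6057 Z² / n² eV  (with Z = 7 for N⁶⁺)

For n = 2:
E_2 = -13.6057 × 7² / 2²
E_2 = -13.6057 × 49 / 4
E_2 = -166.6698 eV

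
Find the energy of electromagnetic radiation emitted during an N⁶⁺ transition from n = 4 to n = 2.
125.00237 eV

The energy levels are E_n = -13.6057 Z² eV / n².

Energy at n = 4: E_4 = -13.6057 × 7² / 4² = -41.66745625 eV
Energy at n = 2: E_2 = -13.6057 × 7² / 2² = -166.66982500 eV

For emission (electron falling to lower state), the photon energy is:
E_photon = E_4 - E_2 = |-41.66745625 - (-166.66982500)|
E_photon = 125.00237 eV

This energy is carried away by the emitted photon.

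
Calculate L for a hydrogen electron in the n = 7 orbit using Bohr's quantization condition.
7.3820e-34 J·s (or 7ℏ)

In the Bohr model, angular momentum is quantized:
L = nℏ

where ℏ = h/(2π) = 1.054572e-34 J·s

For n = 7:
L = 7 × 1.054572e-34 J·s
L = 7.3820e-34 J·s

This can also be written as L = 7ℏ.
The angular momentum is an integer multiple of the reduced Planck constant.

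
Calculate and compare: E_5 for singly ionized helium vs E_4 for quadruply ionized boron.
B⁴⁺ at n = 4 (E = -21.25891 eV)

Using E_n = -13.6057 Z² / n² eV:

He⁺ (Z = 2) at n = 5:
E = -13.6057 × 2² / 5² = -13.6057 × 4 / 25 = -2.17691200 eV

B⁴⁺ (Z = 5) at n = 4:
E = -13.6057 × 5² / 4² = -13.6057 × 25 / 16 = -21.25890625 eV

Since -21.25890625 eV < -2.17691200 eV,
B⁴⁺ at n = 4 is more tightly bound (requires more energy to ionize).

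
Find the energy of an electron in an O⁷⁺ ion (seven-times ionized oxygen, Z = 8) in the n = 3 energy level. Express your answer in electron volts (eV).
-96.75164 eV

The energy levels of a hydrogen-like atom are given by:
E_n = -13.6057 Z² / n² eV  (with Z = 8 for O⁷⁺)

For n = 3:
E_3 = -13.6057 × 8² / 3²
E_3 = -13.6057 × 64 / 9
E_3 = -96.75164 eV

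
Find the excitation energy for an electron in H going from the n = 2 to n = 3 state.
1.889681 eV

The energy levels of a hydrogen-like atom are E_n = -13.6057 eV / n².

Energy at n = 2: E_2 = -13.6057 / 2² = -3.401425000 eV
Energy at n = 3: E_3 = -13.6057 / 3² = -1.511744444 eV

The excitation energy is the difference:
ΔE = E_3 - E_2
ΔE = -1.511744444 - (-3.401425000)
ΔE = 1.889681 eV

Since this is positive, energy must be absorbed (photon absorption).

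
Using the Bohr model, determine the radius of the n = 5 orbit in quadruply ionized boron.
0.2646 nm (or 2.6459 Å)

The Bohr radius formula is:
r_n = n² a₀ / Z

where a₀ = 0.0529177 nm is the Bohr radius.

For B⁴⁺ (Z = 5) at n = 5:
r_5 = 5² × 0.0529177 nm / 5
r_5 = 25 × 0.0529177 nm / 5
r_5 = 1.32294 nm / 5
r_5 = 0.2646 nm

The electron orbits at approximately 0.2646 nm from the nucleus.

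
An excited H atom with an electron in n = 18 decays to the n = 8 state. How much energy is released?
0.170596 eV

The energy levels are E_n = -13.6057 eV / n².

Energy at n = 18: E_18 = -13.6057 / 18² = -0.041992901 eV
Energy at n = 8: E_8 = -13.6057 / 8² = -0.212589063 eV

For emission (electron falling to lower state), the photon energy is:
E_photon = E_18 - E_8 = |-0.041992901 - (-0.212589063)|
E_photon = 0.170596 eV

This energy is carried away by the emitted photon.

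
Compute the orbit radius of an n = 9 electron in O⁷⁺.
0.5358 nm (or 5.3579 Å)

The Bohr radius formula is:
r_n = n² a₀ / Z

where a₀ = 0.0529177 nm is the Bohr radius.

For O⁷⁺ (Z = 8) at n = 9:
r_9 = 9² × 0.0529177 nm / 8
r_9 = 81 × 0.0529177 nm / 8
r_9 = 4.28633 nm / 8
r_9 = 0.5358 nm

The electron orbits at approximately 0.5358 nm from the nucleus.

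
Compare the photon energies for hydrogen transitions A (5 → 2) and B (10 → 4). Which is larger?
5 → 2

Calculate the energy for each transition:

Transition 5 → 2:
ΔE₁ = |E_2 - E_5| = |-13.6057/2² - (-13.6057/5²)|
ΔE₁ = |-3.40142500000 - (-0.54422800000)| = 2.85719700 eV

Transition 10 → 4:
ΔE₂ = |E_4 - E_10| = |-13.6057/4² - (-13.6057/10²)|
ΔE₂ = |-0.85035625000 - (-0.13605700000)| = 0.71429925 eV

Since 2.85719700 eV > 0.71429925 eV, the transition 5 → 2 emits the more energetic photon.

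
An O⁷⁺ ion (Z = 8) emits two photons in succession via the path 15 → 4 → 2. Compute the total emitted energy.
213.82 eV

The energy levels of O⁷⁺ are E_n = -13.6057 × 8² / n² eV.

First transition (15 → 4):
ΔE₁ = |E_4 - E_15|
ΔE₁ = |-54.42280000 - (-3.87006578)| = 50.55273 eV

Second transition (4 → 2):
ΔE₂ = |E_2 - E_4|
ΔE₂ = |-217.69120000 - (-54.42280000)| = 163.26840 eV

Total energy released:
E_total = ΔE₁ + ΔE₂ = 50.55273 + 163.26840 = 213.82 eV

Note: This equals the direct transition 15 → 2: 213.82 eV ✓
Energy is conserved regardless of the path taken.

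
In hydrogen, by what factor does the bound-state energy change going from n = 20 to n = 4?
25.000000

Using E_n = -13.6057 Z² / n² eV with Z = 1:

E_4 = -13.6057 / 4² = -13.6057 / 16 = -0.850356250000 eV
E_20 = -13.6057 / 20² = -13.6057 / 400 = -0.034014250000 eV

The ratio is:
E_4/E_20 = (-0.850356250000) / (-0.034014250000)
E_4/E_20 = (-13.6057/16) / (-13.6057/400)
E_4/E_20 = 400/16
E_4/E_20 = 25.000000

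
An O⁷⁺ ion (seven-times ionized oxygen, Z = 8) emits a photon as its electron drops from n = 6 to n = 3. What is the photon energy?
72.56373 eV

The energy levels are E_n = -13.6057 Z² eV / n².

Energy at n = 6: E_6 = -13.6057 × 8² / 6² = -24.18791111 eV
Energy at n = 3: E_3 = -13.6057 × 8² / 3² = -96.75164444 eV

For emission (electron falling to lower state), the photon energy is:
E_photon = E_6 - E_3 = |-24.18791111 - (-96.75164444)|
E_photon = 72.56373 eV

This energy is carried away by the emitted photon.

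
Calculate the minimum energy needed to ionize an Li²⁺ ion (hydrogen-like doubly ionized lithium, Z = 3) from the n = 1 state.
122.451300 eV

The ionization energy is the energy needed to remove the electron completely (n → ∞).

For a hydrogen-like ion with Z = 3, E_n = -13.6057 Z² / n² eV.

At n = 1: E_1 = -13.6057 × 3² / 1² = -122.451300000 eV
At n = ∞: E_∞ = 0 eV

Ionization energy = E_∞ - E_1 = 0 - (-122.451300000) = 122.451300000 eV
Ionization energy ≈ 122.451300 eV

This is also called the binding energy of the electron in state n = 1.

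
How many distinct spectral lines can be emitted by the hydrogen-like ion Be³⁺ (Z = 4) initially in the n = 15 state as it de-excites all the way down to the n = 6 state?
45

The electron can occupy levels n = 6, 7, ..., 15 during de-excitation — that is m = 15 - 6 + 1 = 10 distinct levels.

The number of distinct spectral lines equals the number of ways to choose 2 of these m levels (each pair gives one possible emission transition):

Number of lines = m(m-1)/2 = 10×9/2 = 45

These correspond to all possible transitions between the 10 levels:
15 → 14, 15 → 13, 15 → 12, 15 → 11, 15 → 10, 15 → 9, 15 → 8, 15 → 7...

Each transition produces a photon with a unique energy (and thus wavelength). This count does not depend on Z.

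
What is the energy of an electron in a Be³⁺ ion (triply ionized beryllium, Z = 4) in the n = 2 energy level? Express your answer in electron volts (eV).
-54.423 eV

The energy levels of a hydrogen-like atom are given by:
E_n = -13.6057 Z² / n² eV  (with Z = 4 for Be³⁺)

For n = 2:
E_2 = -13.6057 × 4² / 2²
E_2 = -13.6057 × 16 / 4
E_2 = -54.423 eV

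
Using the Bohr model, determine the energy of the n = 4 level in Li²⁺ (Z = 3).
-7.653206 eV

For hydrogen-like ions, the energy levels scale with Z²:
E_n = -13.6057 Z² / n² eV

For Li²⁺ (Z = 3) at n = 4:
E_4 = -13.6057 × 3² / 4²
E_4 = -13.6057 × 9 / 16
E_4 = -122.4513 / 16
E_4 = -7.653206 eV

The energy is 9 times more negative than hydrogen at the same n due to the stronger nuclear charge.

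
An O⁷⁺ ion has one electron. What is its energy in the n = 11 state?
-7.19640 eV

For hydrogen-like ions, the energy levels scale with Z²:
E_n = -13.6057 Z² / n² eV

For O⁷⁺ (Z = 8) at n = 11:
E_11 = -13.6057 × 8² / 11²
E_11 = -13.6057 × 64 / 121
E_11 = -870.7648 / 121
E_11 = -7.19640 eV

The energy is 64 times more negative than hydrogen at the same n due to the stronger nuclear charge.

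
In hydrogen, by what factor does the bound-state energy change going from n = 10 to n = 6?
2.778

Using E_n = -13.6057 Z² / n² eV with Z = 1:

E_6 = -13.6057 / 6² = -13.6057 / 36 = -0.377936111 eV
E_10 = -13.6057 / 10² = -13.6057 / 100 = -0.136057000 eV

The ratio is:
E_6/E_10 = (-0.377936111) / (-0.136057000)
E_6/E_10 = (-13.6057/36) / (-13.6057/100)
E_6/E_10 = 100/36
E_6/E_10 = 2.778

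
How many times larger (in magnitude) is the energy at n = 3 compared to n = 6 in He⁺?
4.0000

Using E_n = -13.6057 Z² / n² eV with Z = 2:

E_3 = -13.6057 × 2² / 3² = -54.4228 / 9 = -6.0469777778 eV
E_6 = -13.6057 × 2² / 6² = -54.4228 / 36 = -1.5117444444 eV

The ratio is:
E_3/E_6 = (-6.0469777778) / (-1.5117444444)
E_3/E_6 = (-54.4228/9) / (-54.4228/36)
E_3/E_6 = 36/9
E_3/E_6 = 4.0000
(Note: the Z² factors cancel in the ratio.)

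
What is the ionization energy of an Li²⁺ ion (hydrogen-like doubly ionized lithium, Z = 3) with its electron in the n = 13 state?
0.72456 eV

The ionization energy is the energy needed to remove the electron completely (n → ∞).

For a hydrogen-like ion with Z = 3, E_n = -13.6057 Z² / n² eV.

At n = 13: E_13 = -13.6057 × 3² / 13² = -0.72456391 eV
At n = ∞: E_∞ = 0 eV

Ionization energy = E_∞ - E_13 = 0 - (-0.72456391) = 0.72456391 eV
Ionization energy ≈ 0.72456 eV

This is also called the binding energy of the electron in state n = 13.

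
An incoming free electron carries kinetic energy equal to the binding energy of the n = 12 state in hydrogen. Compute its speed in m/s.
1.823e+05 m/s (or 0.060811% of c)

The binding energy at n = 12 for hydrogen is:
E_12 = -13.6057/12² = -0.09448403 eV
|E_12| = 0.09448403 eV

Convert to Joules:
KE = 0.09448403 eV × (1.602177 × 10⁻¹⁹ J/eV) = 1.51380e-20 J

Using KE = ½mv²:
v = √(2·KE/m_e)
v = √(2 × 1.51380e-20 J / 9.10938 × 10⁻³¹ kg)
v = 1.823e+05 m/s

This is approximately 0.060811% the speed of light.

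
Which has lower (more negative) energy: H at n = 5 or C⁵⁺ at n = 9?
C⁵⁺ at n = 9 (E = -6.05 eV)

Using E_n = -13.6057 Z² / n² eV:

H (Z = 1) at n = 5:
E = -13.6057 × 1² / 5² = -13.6057 × 1 / 25 = -0.54423 eV

C⁵⁺ (Z = 6) at n = 9:
E = -13.6057 × 6² / 9² = -13.6057 × 36 / 81 = -6.04698 eV

Since -6.04698 eV < -0.54423 eV,
C⁵⁺ at n = 9 is more tightly bound (requires more energy to ionize).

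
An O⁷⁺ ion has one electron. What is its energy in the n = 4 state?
-54.42280 eV

For hydrogen-like ions, the energy levels scale with Z²:
E_n = -13.6057 Z² / n² eV

For O⁷⁺ (Z = 8) at n = 4:
E_4 = -13.6057 × 8² / 4²
E_4 = -13.6057 × 64 / 16
E_4 = -870.7648 / 16
E_4 = -54.42280 eV

The energy is 64 times more negative than hydrogen at the same n due to the stronger nuclear charge.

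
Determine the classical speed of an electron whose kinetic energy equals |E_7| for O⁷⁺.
2.5002e+06 m/s (or 0.834% of c)

The binding energy at n = 7 for O⁷⁺ is:
E_7 = -13.6057 × 8²/7² = -17.770710 eV
|E_7| = 17.770710 eV

Convert to Joules:
KE = 17.770710 eV × (1.602177 × 10⁻¹⁹ J/eV) = 2.847182e-18 J

Using KE = ½mv²:
v = √(2·KE/m_e)
v = √(2 × 2.847182e-18 J / 9.10938 × 10⁻³¹ kg)
v = 2.5002e+06 m/s

This is approximately 0.834% the speed of light.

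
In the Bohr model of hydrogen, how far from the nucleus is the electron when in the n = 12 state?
7.620152 nm (or 76.201518 Å)

The Bohr radius formula is:
r_n = n² a₀ / Z

where a₀ = 0.052917721 nm is the Bohr radius.

For H (Z = 1) at n = 12:
r_12 = 12² × 0.052917721 nm / 1
r_12 = 144 × 0.052917721 nm / 1
r_12 = 7.6201518 nm / 1
r_12 = 7.620152 nm

The electron orbits at approximately 7.620152 nm from the nucleus.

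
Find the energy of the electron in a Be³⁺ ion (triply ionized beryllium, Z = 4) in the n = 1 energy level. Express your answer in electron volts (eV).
-217.69120 eV

The energy levels of a hydrogen-like atom are given by:
E_n = -13.6057 Z² / n² eV  (with Z = 4 for Be³⁺)

For n = 1:
E_1 = -13.6057 × 4² / 1²
E_1 = -13.6057 × 16 / 1
E_1 = -217.69120 eV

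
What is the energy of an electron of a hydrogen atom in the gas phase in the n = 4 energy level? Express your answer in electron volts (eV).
-0.850 eV

The energy levels of a hydrogen-like atom are given by:
E_n = -13.6057 eV / n²

For n = 4:
E_4 = -13.6057 eV / 4²
E_4 = -13.6057 eV / 16
E_4 = -0.850 eV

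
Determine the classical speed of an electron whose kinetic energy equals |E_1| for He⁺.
4.3754e+06 m/s (or 1.45947% of c)

The binding energy at n = 1 for He⁺ is:
E_1 = -13.6057 × 2²/1² = -54.4228000 eV
|E_1| = 54.4228000 eV

Convert to Joules:
KE = 54.4228000 eV × (1.602177 × 10⁻¹⁹ J/eV) = 8.719496e-18 J

Using KE = ½mv²:
v = √(2·KE/m_e)
v = √(2 × 8.719496e-18 J / 9.10938 × 10⁻³¹ kg)
v = 4.3754e+06 m/s

This is approximately 1.45947% the speed of light.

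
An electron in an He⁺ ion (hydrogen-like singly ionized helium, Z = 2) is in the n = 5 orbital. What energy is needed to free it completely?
2.1769 eV

The ionization energy is the energy needed to remove the electron completely (n → ∞).

For a hydrogen-like ion with Z = 2, E_n = -13.6057 Z² / n² eV.

At n = 5: E_5 = -13.6057 × 2² / 5² = -2.1769120 eV
At n = ∞: E_∞ = 0 eV

Ionization energy = E_∞ - E_5 = 0 - (-2.1769120) = 2.1769120 eV
Ionization energy ≈ 2.1769 eV

This is also called the binding energy of the electron in state n = 5.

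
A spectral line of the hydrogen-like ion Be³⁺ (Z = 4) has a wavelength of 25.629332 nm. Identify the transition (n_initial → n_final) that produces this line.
n = 6 → n = 2

First, find the photon energy from the wavelength (hc = 1239.84 eV·nm):
E = hc/λ = 1239.84 eV·nm / 25.629332 nm = 48.375822 eV

The energy levels of Be³⁺ satisfy E_n = -13.6057 × 4² / n² eV, so an emission n_i → n_f releases
ΔE = 13.6057 × 4² × (1/n_f² − 1/n_i²) eV.

Setting ΔE equal to the photon energy:
1/n_f² − 1/n_i² = 48.375822 / (13.6057 × 4²) = 0.22222222

Since 1/n_i² must be positive, we need 1/n_f² > 0.22222222, i.e. n_f ≤ 2. For each allowed n_f, solve n_i = (1/n_f² − 0.22222222)^(−1/2) and check whether it is a whole number:
  n_f = 1: 1/n_i² = 1.00000000 − 0.22222222 = 0.77777778 → n_i = 1.134  (not an integer) ✗
  n_f = 2: 1/n_i² = 0.25000000 − 0.22222222 = 0.02777778 → n_i = 6.000  → integer, n_i = 6 ✓

Only n_f = 2 gives an integer upper level, n_i = 6.

The transition is from n = 6 to n = 2 (emission).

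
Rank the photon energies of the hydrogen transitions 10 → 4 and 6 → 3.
6 → 3

Calculate the energy for each transition:

Transition 10 → 4:
ΔE₁ = |E_4 - E_10| = |-13.6057/4² - (-13.6057/10²)|
ΔE₁ = |-0.8503562500 - (-0.1360570000)| = 0.7142993 eV

Transition 6 → 3:
ΔE₂ = |E_3 - E_6| = |-13.6057/3² - (-13.6057/6²)|
ΔE₂ = |-1.5117444444 - (-0.3779361111)| = 1.1338083 eV

Since 1.1338083 eV > 0.7142993 eV, the transition 6 → 3 emits the more energetic photon.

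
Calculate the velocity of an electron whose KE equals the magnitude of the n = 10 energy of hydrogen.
2.19e+05 m/s (or 0.072974% of c)

The binding energy at n = 10 for hydrogen is:
E_10 = -13.6057/10² = -0.13605700 eV
|E_10| = 0.13605700 eV

Convert to Joules:
KE = 0.13605700 eV × (1.602177 × 10⁻¹⁹ J/eV) = 2.1799e-20 J

Using KE = ½mv²:
v = √(2·KE/m_e)
v = √(2 × 2.1799e-20 J / 9.10938 × 10⁻³¹ kg)
v = 2.19e+05 m/s

This is approximately 0.072974% the speed of light.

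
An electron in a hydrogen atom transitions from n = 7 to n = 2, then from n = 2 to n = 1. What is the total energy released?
13.32803 eV

The energy levels of hydrogen are E_n = -13.6057 / n² eV.

First transition (7 → 2):
ΔE₁ = |E_2 - E_7|
ΔE₁ = |-3.40142500000 - (-0.27766734694)| = 3.12375765 eV

Second transition (2 → 1):
ΔE₂ = |E_1 - E_2|
ΔE₂ = |-13.60570000000 - (-3.40142500000)| = 10.20427500 eV

Total energy released:
E_total = ΔE₁ + ΔE₂ = 3.12375765 + 10.20427500 = 13.32803 eV

Note: This equals the direct transition 7 → 1: 13.32803 eV ✓
Energy is conserved regardless of the path taken.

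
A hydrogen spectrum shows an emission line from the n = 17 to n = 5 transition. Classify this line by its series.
Pfund series

The spectral series in hydrogen are named based on the final (lower) energy level:
- Lyman series: n_final = 1 (ultraviolet)
- Balmer series: n_final = 2 (visible/near-UV)
- Paschen series: n_final = 3 (infrared)
- Brackett series: n_final = 4 (infrared)
- Pfund series: n_final = 5 (far infrared)

Since this transition ends at n = 5, it belongs to the Pfund series.

For reference, this 17 → 5 line has photon energy
ΔE = 13.6057 eV × (1/5² - 1/17²) = 0.49714945329 eV,
corresponding to wavelength λ = hc/ΔE = 1239.84 eV·nm / 0.49714945329 eV = 2493.89795 nm in the far infrared region.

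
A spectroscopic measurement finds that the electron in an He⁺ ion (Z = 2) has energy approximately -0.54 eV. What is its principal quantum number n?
n = 10

The exact energy levels follow E_n = -13.6057 Z² / n² eV with Z = 2.

The measured value (-0.54 eV) is reported to only 2 significant figures, so we must test candidate n values and see which one matches to that precision.

Candidate energies:
  n = 8:  E = -13.6057 × 2² / 8² = -0.85036 eV
  n = 9:  E = -13.6057 × 2² / 9² = -0.67189 eV
  n = 10:  E = -13.6057 × 2² / 10² = -0.54423 eV  ← matches
  n = 11:  E = -13.6057 × 2² / 11² = -0.44978 eV
  n = 12:  E = -13.6057 × 2² / 12² = -0.37794 eV

Checking against the measurement of -0.54 eV (2 sig figs), only n = 10 agrees:
E_10 = -0.54423 eV, which rounds to -0.54 eV ✓

Therefore n = 10.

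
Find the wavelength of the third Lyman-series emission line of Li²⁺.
10.80 nm

The lines of a series are numbered from the longest wavelength (smallest ΔE) outward; the third line is the transition from n = n_f + 3 to n_f.
The Lyman series has all transitions ending at n_f = 1.

For Li²⁺ (Z = 3), the third line (γ-line) is the jump from n = 4 to n = 1:
E_4 = -13.6057 × 3² / 4² = -7.6532 eV
E_1 = -13.6057 × 3² / 1² = -122.4513 eV
ΔE = E_4 - E_1 = 114.7981 eV

λ = hc/E = 1239.84 eV·nm / 114.7981 eV
λ = 10.80 nm

This is the γ-line of the Lyman series in Li²⁺.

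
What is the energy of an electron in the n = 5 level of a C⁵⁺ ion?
-19.592208 eV

For hydrogen-like ions, the energy levels scale with Z²:
E_n = -13.6057 Z² / n² eV

For C⁵⁺ (Z = 6) at n = 5:
E_5 = -13.6057 × 6² / 5²
E_5 = -13.6057 × 36 / 25
E_5 = -489.8052 / 25
E_5 = -19.592208 eV

The energy is 36 times more negative than hydrogen at the same n due to the stronger nuclear charge.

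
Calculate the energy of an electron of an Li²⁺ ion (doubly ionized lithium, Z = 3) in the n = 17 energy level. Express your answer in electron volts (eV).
-0.4237 eV

The energy levels of a hydrogen-like atom are given by:
E_n = -13.6057 Z² / n² eV  (with Z = 3 for Li²⁺)

For n = 17:
E_17 = -13.6057 × 3² / 17²
E_17 = -13.6057 × 9 / 289
E_17 = -0.4237 eV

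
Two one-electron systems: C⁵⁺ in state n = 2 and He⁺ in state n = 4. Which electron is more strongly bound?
C⁵⁺ at n = 2 (E = -122.451 eV)

Using E_n = -13.6057 Z² / n² eV:

C⁵⁺ (Z = 6) at n = 2:
E = -13.6057 × 6² / 2² = -13.6057 × 36 / 4 = -122.451300 eV

He⁺ (Z = 2) at n = 4:
E = -13.6057 × 2² / 4² = -13.6057 × 4 / 16 = -3.401425 eV

Since -122.451300 eV < -3.401425 eV,
C⁵⁺ at n = 2 is more tightly bound (requires more energy to ionize).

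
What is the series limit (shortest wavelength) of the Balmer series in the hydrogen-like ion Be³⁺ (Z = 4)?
22.78 nm

The series limit corresponds to the transition from n = ∞ to n = 2.
This is the highest energy (shortest wavelength) transition in the Balmer series.

E_∞ = 0 eV
E_2 = -13.6057 × 4² / 2² = -54.4228 eV

Energy at series limit:
ΔE = E_∞ - E_2 = 0 - (-54.4228) = 54.4228 eV
λ = hc/E = 1239.84 eV·nm / 54.4228 eV = 22.78 nm

This energy equals the ionization energy from the n = 2 state of Be³⁺.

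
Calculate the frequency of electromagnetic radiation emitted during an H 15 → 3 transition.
3.50917e+14 Hz

First, find the transition energy:
E_15 = -13.6057 / 15² = -0.06046978 eV
E_3 = -13.6057 / 3² = -1.51174444 eV
|ΔE| = |E_3 - E_15| = 1.45127466 eV

Convert to Joules: E = 1.45127466 eV × (1.602177 × 10⁻¹⁹ J/eV) = 2.3251989e-19 J

Using E = hf:
f = E/h = 2.3251989e-19 J / (6.62607 × 10⁻³⁴ J·s)
f = 3.50917e+14 Hz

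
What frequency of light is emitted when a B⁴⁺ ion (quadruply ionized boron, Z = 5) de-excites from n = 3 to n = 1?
7.3108e+16 Hz

First, find the transition energy:
E_3 = -13.6057 × 5² / 3² = -37.79361111 eV
E_1 = -13.6057 × 5² / 1² = -340.14250000 eV
|ΔE| = |E_1 - E_3| = 302.34888889 eV

Convert to Joules: E = 302.34888889 eV × (1.602177 × 10⁻¹⁹ J/eV) = 4.844164e-17 J

Using E = hf:
f = E/h = 4.844164e-17 J / (6.62607 × 10⁻³⁴ J·s)
f = 7.3108e+16 Hz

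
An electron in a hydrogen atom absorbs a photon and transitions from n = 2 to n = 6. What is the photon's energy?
3.023489 eV

The energy levels of a hydrogen-like atom are E_n = -13.6057 eV / n².

Energy at n = 2: E_2 = -13.6057 / 2² = -3.401425000 eV
Energy at n = 6: E_6 = -13.6057 / 6² = -0.377936111 eV

The excitation energy is the difference:
ΔE = E_6 - E_2
ΔE = -0.377936111 - (-3.401425000)
ΔE = 3.023489 eV

Since this is positive, energy must be absorbed (photon absorption).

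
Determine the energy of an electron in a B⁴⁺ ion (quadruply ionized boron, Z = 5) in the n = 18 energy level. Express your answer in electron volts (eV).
-1.05 eV

The energy levels of a hydrogen-like atom are given by:
E_n = -13.6057 Z² / n² eV  (with Z = 5 for B⁴⁺)

For n = 18:
E_18 = -13.6057 × 5² / 18²
E_18 = -13.6057 × 25 / 324
E_18 = -1.05 eV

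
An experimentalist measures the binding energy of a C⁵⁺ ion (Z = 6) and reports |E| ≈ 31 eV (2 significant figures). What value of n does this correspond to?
n = 4

The exact energy levels follow E_n = -13.6057 Z² / n² eV with Z = 6.

The measured value (-31 eV) is reported to only 2 significant figures, so we must test candidate n values and see which one matches to that precision.

Candidate energies:
  n = 2:  E = -13.6057 × 6² / 2² = -122.45130 eV
  n = 3:  E = -13.6057 × 6² / 3² = -54.42280 eV
  n = 4:  E = -13.6057 × 6² / 4² = -30.61283 eV  ← matches
  n = 5:  E = -13.6057 × 6² / 5² = -19.59221 eV
  n = 6:  E = -13.6057 × 6² / 6² = -13.60570 eV

Checking against the measurement of -31 eV (2 sig figs), only n = 4 agrees:
E_4 = -30.61283 eV, which rounds to -31 eV ✓

Therefore n = 4.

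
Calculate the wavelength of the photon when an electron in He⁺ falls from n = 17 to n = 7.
1344.211 nm

First, find the transition energy using E_n = -13.6057 Z² / n² eV:
E_17 = -13.6057 × 2² / 17² = -0.188314187 eV
E_7 = -13.6057 × 2² / 7² = -1.110669388 eV

Photon energy: |ΔE| = |E_7 - E_17| = 0.922355201 eV

Convert to wavelength using E = hc/λ with hc = 1239.84 eV·nm:
λ = hc/E = 1239.84 eV·nm / 0.922355201 eV
λ = 1344.211 nm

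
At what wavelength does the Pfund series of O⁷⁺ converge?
35.596 nm

The series limit corresponds to the transition from n = ∞ to n = 5.
This is the highest energy (shortest wavelength) transition in the Pfund series.

E_∞ = 0 eV
E_5 = -13.6057 × 8² / 5² = -34.83059 eV

Energy at series limit:
ΔE = E_∞ - E_5 = 0 - (-34.83059) = 34.83059 eV
λ = hc/E = 1239.84 eV·nm / 34.83059 eV = 35.596 nm

This energy equals the ionization energy from the n = 5 state of O⁷⁺.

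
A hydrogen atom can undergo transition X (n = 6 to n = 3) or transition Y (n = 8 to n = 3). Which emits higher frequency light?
8 → 3

Calculate the energy for each transition:

Transition 6 → 3:
ΔE₁ = |E_3 - E_6| = |-13.6057/3² - (-13.6057/6²)|
ΔE₁ = |-1.5117444444 - (-0.3779361111)| = 1.1338083 eV

Transition 8 → 3:
ΔE₂ = |E_3 - E_8| = |-13.6057/3² - (-13.6057/8²)|
ΔE₂ = |-1.5117444444 - (-0.2125890625)| = 1.2991554 eV

Since 1.2991554 eV > 1.1338083 eV, the transition 8 → 3 emits the more energetic photon.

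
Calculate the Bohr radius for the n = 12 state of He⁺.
3.81008 nm (or 38.10076 Å)

The Bohr radius formula is:
r_n = n² a₀ / Z

where a₀ = 0.05291772 nm is the Bohr radius.

For He⁺ (Z = 2) at n = 12:
r_12 = 12² × 0.05291772 nm / 2
r_12 = 144 × 0.05291772 nm / 2
r_12 = 7.620152 nm / 2
r_12 = 3.81008 nm

The electron orbits at approximately 3.81008 nm from the nucleus.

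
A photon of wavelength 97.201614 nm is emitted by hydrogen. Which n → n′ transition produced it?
n = 4 → n = 1

First, find the photon energy from the wavelength (hc = 1239.84 eV·nm):
E = hc/λ = 1239.84 eV·nm / 97.201614 nm = 12.755344 eV

The energy levels of hydrogen satisfy E_n = -13.6057 / n² eV, so an emission n_i → n_f releases
ΔE = 13.6057 × (1/n_f² − 1/n_i²) eV.

Setting ΔE equal to the photon energy:
1/n_f² − 1/n_i² = 12.755344 / 13.6057 = 0.93750002

Since 1/n_i² must be positive, we need 1/n_f² > 0.93750002, i.e. n_f ≤ 1. For each allowed n_f, solve n_i = (1/n_f² − 0.93750002)^(−1/2) and check whether it is a whole number:
  n_f = 1: 1/n_i² = 1.00000000 − 0.93750002 = 0.06249998 → n_i = 4.000  → integer, n_i = 4 ✓

Only n_f = 1 gives an integer upper level, n_i = 4.

The transition is from n = 4 to n = 1 (emission).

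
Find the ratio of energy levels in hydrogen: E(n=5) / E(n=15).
9.0000

Using E_n = -13.6057 Z² / n² eV with Z = 1:

E_5 = -13.6057 / 5² = -13.6057 / 25 = -0.5442280000 eV
E_15 = -13.6057 / 15² = -13.6057 / 225 = -0.0604697778 eV

The ratio is:
E_5/E_15 = (-0.5442280000) / (-0.0604697778)
E_5/E_15 = (-13.6057/25) / (-13.6057/225)
E_5/E_15 = 225/25
E_5/E_15 = 9.0000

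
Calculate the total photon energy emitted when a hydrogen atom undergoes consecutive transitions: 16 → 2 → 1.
13.552553 eV

The energy levels of hydrogen are E_n = -13.6057 / n² eV.

First transition (16 → 2):
ΔE₁ = |E_2 - E_16|
ΔE₁ = |-3.401425000000 - (-0.053147265625)| = 3.348277734 eV

Second transition (2 → 1):
ΔE₂ = |E_1 - E_2|
ΔE₂ = |-13.605700000000 - (-3.401425000000)| = 10.204275000 eV

Total energy released:
E_total = ΔE₁ + ΔE₂ = 3.348277734 + 10.204275000 = 13.552553 eV

Note: This equals the direct transition 16 → 1: 13.552553 eV ✓
Energy is conserved regardless of the path taken.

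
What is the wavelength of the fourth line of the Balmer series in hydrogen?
410.069 nm

The lines of a series are numbered from the longest wavelength (smallest ΔE) outward; the fourth line is the transition from n = n_f + 4 to n_f.
The Balmer series has all transitions ending at n_f = 2.

For H, the fourth line (δ-line) is the jump from n = 6 to n = 2:
E_6 = -13.6057 / 6² = -0.3779361 eV
E_2 = -13.6057 / 2² = -3.4014250 eV
ΔE = E_6 - E_2 = 3.0234889 eV

λ = hc/E = 1239.84 eV·nm / 3.0234889 eV
λ = 410.069 nm

This is the δ-line of the Balmer series in H.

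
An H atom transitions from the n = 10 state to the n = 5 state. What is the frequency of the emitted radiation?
9.86953e+13 Hz

First, find the transition energy:
E_10 = -13.6057 / 10² = -0.136057000 eV
E_5 = -13.6057 / 5² = -0.544228000 eV
|ΔE| = |E_5 - E_10| = 0.408171000 eV

Convert to Joules: E = 0.408171000 eV × (1.602177 × 10⁻¹⁹ J/eV) = 6.5396219e-20 J

Using E = hf:
f = E/h = 6.5396219e-20 J / (6.62607 × 10⁻³⁴ J·s)
f = 9.86953e+13 Hz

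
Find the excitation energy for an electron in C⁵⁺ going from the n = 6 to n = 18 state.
12.09 eV

The energy levels of a hydrogen-like atom are E_n = -13.6057 Z² eV / n².

Energy at n = 6: E_6 = -13.6057 × 6² / 6² = -13.60570 eV
Energy at n = 18: E_18 = -13.6057 × 6² / 18² = -1.51174 eV

The excitation energy is the difference:
ΔE = E_18 - E_6
ΔE = -1.51174 - (-13.60570)
ΔE = 12.09 eV

Since this is positive, energy must be absorbed (photon absorption).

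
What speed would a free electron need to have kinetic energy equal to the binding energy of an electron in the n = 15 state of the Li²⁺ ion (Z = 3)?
4.37539e+05 m/s (or 0.146% of c)

The binding energy at n = 15 for Li²⁺ is:
E_15 = -13.6057 × 3²/15² = -0.544228000 eV
|E_15| = 0.544228000 eV

Convert to Joules:
KE = 0.544228000 eV × (1.602177 × 10⁻¹⁹ J/eV) = 8.7194958e-20 J

Using KE = ½mv²:
v = √(2·KE/m_e)
v = √(2 × 8.7194958e-20 J / 9.10938 × 10⁻³¹ kg)
v = 4.37539e+05 m/s

This is approximately 0.146% the speed of light.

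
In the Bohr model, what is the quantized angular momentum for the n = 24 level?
2.531e-33 J·s (or 24ℏ)

In the Bohr model, angular momentum is quantized:
L = nℏ

where ℏ = h/(2π) = 1.05457e-34 J·s

For n = 24:
L = 24 × 1.05457e-34 J·s
L = 2.531e-33 J·s

This can also be written as L = 24ℏ.
The angular momentum is an integer multiple of the reduced Planck constant.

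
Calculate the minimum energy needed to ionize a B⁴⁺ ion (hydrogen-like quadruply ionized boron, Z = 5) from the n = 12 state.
2.362 eV

The ionization energy is the energy needed to remove the electron completely (n → ∞).

For a hydrogen-like ion with Z = 5, E_n = -13.6057 Z² / n² eV.

At n = 12: E_12 = -13.6057 × 5² / 12² = -2.362101 eV
At n = ∞: E_∞ = 0 eV

Ionization energy = E_∞ - E_12 = 0 - (-2.362101) = 2.362101 eV
Ionization energy ≈ 2.362 eV

This is also called the binding energy of the electron in state n = 12.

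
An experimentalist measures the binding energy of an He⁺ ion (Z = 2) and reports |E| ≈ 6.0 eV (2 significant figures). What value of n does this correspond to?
n = 3

The exact energy levels follow E_n = -13.6057 Z² / n² eV with Z = 2.

The measured value (-6.0 eV) is reported to only 2 significant figures, so we must test candidate n values and see which one matches to that precision.

Candidate energies:
  n = 1:  E = -13.6057 × 2² / 1² = -54.42280 eV
  n = 2:  E = -13.6057 × 2² / 2² = -13.60570 eV
  n = 3:  E = -13.6057 × 2² / 3² = -6.04698 eV  ← matches
  n = 4:  E = -13.6057 × 2² / 4² = -3.40143 eV
  n = 5:  E = -13.6057 × 2² / 5² = -2.17691 eV

Checking against the measurement of -6.0 eV (2 sig figs), only n = 3 agrees:
E_3 = -6.04698 eV, which rounds to -6.0 eV ✓

Therefore n = 3.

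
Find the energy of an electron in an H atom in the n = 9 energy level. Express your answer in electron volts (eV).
-0.168 eV

The energy levels of a hydrogen-like atom are given by:
E_n = -13.6057 eV / n²

For n = 9:
E_9 = -13.6057 eV / 9²
E_9 = -13.6057 eV / 81
E_9 = -0.168 eV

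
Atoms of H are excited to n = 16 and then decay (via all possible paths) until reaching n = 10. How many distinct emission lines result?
21

The electron can occupy levels n = 10, 11, ..., 16 during de-excitation — that is m = 16 - 10 + 1 = 7 distinct levels.

The number of distinct spectral lines equals the number of ways to choose 2 of these m levels (each pair gives one possible emission transition):

Number of lines = m(m-1)/2 = 7×6/2 = 21

These correspond to all possible transitions between the 7 levels:
16 → 15, 16 → 14, 16 → 13, 16 → 12, 16 → 11, 16 → 10, 15 → 14, 15 → 13...

Each transition produces a photon with a unique energy (and thus wavelength). This count does not depend on Z.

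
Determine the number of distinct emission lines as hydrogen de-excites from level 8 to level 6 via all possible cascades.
3

The electron can occupy levels n = 6, 7, ..., 8 during de-excitation — that is m = 8 - 6 + 1 = 3 distinct levels.

The number of distinct spectral lines equals the number of ways to choose 2 of these m levels (each pair gives one possible emission transition):

Number of lines = m(m-1)/2 = 3×2/2 = 3

These correspond to all possible transitions between the 3 levels:
8 → 7, 8 → 6, 7 → 6

Each transition produces a photon with a unique energy (and thus wavelength). This count does not depend on Z.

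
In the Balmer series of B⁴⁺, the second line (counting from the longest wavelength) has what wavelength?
19.4403 nm

The lines of a series are numbered from the longest wavelength (smallest ΔE) outward; the second line is the transition from n = n_f + 2 to n_f.
The Balmer series has all transitions ending at n_f = 2.

For B⁴⁺ (Z = 5), the second line (β-line) is the jump from n = 4 to n = 2:
E_4 = -13.6057 × 5² / 4² = -21.258906 eV
E_2 = -13.6057 × 5² / 2² = -85.035625 eV
ΔE = E_4 - E_2 = 63.776719 eV

λ = hc/E = 1239.84 eV·nm / 63.776719 eV
λ = 19.4403 nm

This is the β-line of the Balmer series in B⁴⁺.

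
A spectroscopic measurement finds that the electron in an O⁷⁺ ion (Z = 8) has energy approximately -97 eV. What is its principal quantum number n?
n = 3

The exact energy levels follow E_n = -13.6057 Z² / n² eV with Z = 8.

The measured value (-97 eV) is reported to only 2 significant figures, so we must test candidate n values and see which one matches to that precision.

Candidate energies:
  n = 1:  E = -13.6057 × 8² / 1² = -870.76480 eV
  n = 2:  E = -13.6057 × 8² / 2² = -217.69120 eV
  n = 3:  E = -13.6057 × 8² / 3² = -96.75164 eV  ← matches
  n = 4:  E = -13.6057 × 8² / 4² = -54.42280 eV
  n = 5:  E = -13.6057 × 8² / 5² = -34.83059 eV

Checking against the measurement of -97 eV (2 sig figs), only n = 3 agrees:
E_3 = -96.75164 eV, which rounds to -97 eV ✓

Therefore n = 3.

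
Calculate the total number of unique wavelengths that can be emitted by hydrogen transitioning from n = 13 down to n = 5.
36

The electron can occupy levels n = 5, 6, ..., 13 during de-excitation — that is m = 13 - 5 + 1 = 9 distinct levels.

The number of distinct spectral lines equals the number of ways to choose 2 of these m levels (each pair gives one possible emission transition):

Number of lines = m(m-1)/2 = 9×8/2 = 36

These correspond to all possible transitions between the 9 levels:
13 → 12, 13 → 11, 13 → 10, 13 → 9, 13 → 8, 13 → 7, 13 → 6, 13 → 5...

Each transition produces a photon with a unique energy (and thus wavelength). This count does not depend on Z.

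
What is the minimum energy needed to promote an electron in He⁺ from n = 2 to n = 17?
13.41739 eV

The energy levels of a hydrogen-like atom are E_n = -13.6057 Z² eV / n².

Energy at n = 2: E_2 = -13.6057 × 2² / 2² = -13.60570000 eV
Energy at n = 17: E_17 = -13.6057 × 2² / 17² = -0.18831419 eV

The excitation energy is the difference:
ΔE = E_17 - E_2
ΔE = -0.18831419 - (-13.60570000)
ΔE = 13.41739 eV

Since this is positive, energy must be absorbed (photon absorption).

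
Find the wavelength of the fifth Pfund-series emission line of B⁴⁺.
121.50 nm

The lines of a series are numbered from the longest wavelength (smallest ΔE) outward; the fifth line is the transition from n = n_f + 5 to n_f.
The Pfund series has all transitions ending at n_f = 5.

For B⁴⁺ (Z = 5), the fifth line (ε-line) is the jump from n = 10 to n = 5:
E_10 = -13.6057 × 5² / 10² = -3.40143 eV
E_5 = -13.6057 × 5² / 5² = -13.60570 eV
ΔE = E_10 - E_5 = 10.20427 eV

λ = hc/E = 1239.84 eV·nm / 10.20427 eV
λ = 121.50 nm

This is the ε-line of the Pfund series in B⁴⁺.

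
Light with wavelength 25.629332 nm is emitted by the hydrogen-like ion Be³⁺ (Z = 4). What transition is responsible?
n = 6 → n = 2

First, find the photon energy from the wavelength (hc = 1239.84 eV·nm):
E = hc/λ = 1239.84 eV·nm / 25.629332 nm = 48.375822 eV

The energy levels of Be³⁺ satisfy E_n = -13.6057 × 4² / n² eV, so an emission n_i → n_f releases
ΔE = 13.6057 × 4² × (1/n_f² − 1/n_i²) eV.

Setting ΔE equal to the photon energy:
1/n_f² − 1/n_i² = 48.375822 / (13.6057 × 4²) = 0.22222222

Since 1/n_i² must be positive, we need 1/n_f² > 0.22222222, i.e. n_f ≤ 2. For each allowed n_f, solve n_i = (1/n_f² − 0.22222222)^(−1/2) and check whether it is a whole number:
  n_f = 1: 1/n_i² = 1.00000000 − 0.22222222 = 0.77777778 → n_i = 1.134  (not an integer) ✗
  n_f = 2: 1/n_i² = 0.25000000 − 0.22222222 = 0.02777778 → n_i = 6.000  → integer, n_i = 6 ✓

Only n_f = 2 gives an integer upper level, n_i = 6.

The transition is from n = 6 to n = 2 (emission).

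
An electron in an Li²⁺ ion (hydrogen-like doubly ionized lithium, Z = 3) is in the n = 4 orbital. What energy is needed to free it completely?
7.653206 eV

The ionization energy is the energy needed to remove the electron completely (n → ∞).

For a hydrogen-like ion with Z = 3, E_n = -13.6057 Z² / n² eV.

At n = 4: E_4 = -13.6057 × 3² / 4² = -7.653206250 eV
At n = ∞: E_∞ = 0 eV

Ionization energy = E_∞ - E_4 = 0 - (-7.653206250) = 7.653206250 eV
Ionization energy ≈ 7.653206 eV

This is also called the binding energy of the electron in state n = 4.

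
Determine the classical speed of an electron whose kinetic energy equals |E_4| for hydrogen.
5.47e+05 m/s (or 0.18243% of c)

The binding energy at n = 4 for hydrogen is:
E_4 = -13.6057/4² = -0.8503563 eV
|E_4| = 0.8503563 eV

Convert to Joules:
KE = 0.8503563 eV × (1.602177 × 10⁻¹⁹ J/eV) = 1.3624e-19 J

Using KE = ½mv²:
v = √(2·KE/m_e)
v = √(2 × 1.3624e-19 J / 9.10938 × 10⁻³¹ kg)
v = 5.47e+05 m/s

This is approximately 0.18243% the speed of light.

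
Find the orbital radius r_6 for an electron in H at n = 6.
1.9050 nm (or 19.0504 Å)

The Bohr radius formula is:
r_n = n² a₀ / Z

where a₀ = 0.0529177 nm is the Bohr radius.

For H (Z = 1) at n = 6:
r_6 = 6² × 0.0529177 nm / 1
r_6 = 36 × 0.0529177 nm / 1
r_6 = 1.90504 nm / 1
r_6 = 1.9050 nm

The electron orbits at approximately 1.9050 nm from the nucleus.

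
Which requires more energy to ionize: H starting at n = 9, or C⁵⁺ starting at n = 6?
C⁵⁺ at n = 6 (E = -13.606 eV)

Using E_n = -13.6057 Z² / n² eV:

H (Z = 1) at n = 9:
E = -13.6057 × 1² / 9² = -13.6057 × 1 / 81 = -0.167972 eV

C⁵⁺ (Z = 6) at n = 6:
E = -13.6057 × 6² / 6² = -13.6057 × 36 / 36 = -13.605700 eV

Since -13.605700 eV < -0.167972 eV,
C⁵⁺ at n = 6 is more tightly bound (requires more energy to ionize).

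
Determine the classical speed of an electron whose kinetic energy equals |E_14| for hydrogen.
1.563e+05 m/s (or 0.0521% of c)

The binding energy at n = 14 for hydrogen is:
E_14 = -13.6057/14² = -0.06941684 eV
|E_14| = 0.06941684 eV

Convert to Joules:
KE = 0.06941684 eV × (1.602177 × 10⁻¹⁹ J/eV) = 1.11218e-20 J

Using KE = ½mv²:
v = √(2·KE/m_e)
v = √(2 × 1.11218e-20 J / 9.10938 × 10⁻³¹ kg)
v = 1.563e+05 m/s

This is approximately 0.0521% the speed of light.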